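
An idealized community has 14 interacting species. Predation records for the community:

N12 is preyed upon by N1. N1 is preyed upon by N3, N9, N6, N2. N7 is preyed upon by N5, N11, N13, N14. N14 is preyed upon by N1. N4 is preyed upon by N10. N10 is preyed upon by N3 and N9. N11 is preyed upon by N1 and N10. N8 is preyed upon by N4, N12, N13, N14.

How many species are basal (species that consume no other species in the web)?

2

Basal species (no prey listed): N8, N7.
Count: 2.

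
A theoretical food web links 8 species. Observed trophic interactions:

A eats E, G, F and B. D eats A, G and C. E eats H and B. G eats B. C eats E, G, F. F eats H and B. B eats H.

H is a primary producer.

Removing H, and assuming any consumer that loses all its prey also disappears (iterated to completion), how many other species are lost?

Remove H.
Round 1: B (all prey gone) → extinct.
Round 2: F (all prey gone), E (all prey gone), G (all prey gone) → extinct.
Round 3: C (all prey gone), A (all prey gone) → extinct.
Round 4: D (all prey gone) → extinct.
No further losses. Total secondary extinctions: 7.

7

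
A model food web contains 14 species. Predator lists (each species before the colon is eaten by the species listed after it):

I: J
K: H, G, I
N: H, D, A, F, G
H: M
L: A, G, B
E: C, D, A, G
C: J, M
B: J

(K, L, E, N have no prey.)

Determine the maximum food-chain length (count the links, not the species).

One longest chain: L → B → J.
It has 3 species and 2 links.

2 links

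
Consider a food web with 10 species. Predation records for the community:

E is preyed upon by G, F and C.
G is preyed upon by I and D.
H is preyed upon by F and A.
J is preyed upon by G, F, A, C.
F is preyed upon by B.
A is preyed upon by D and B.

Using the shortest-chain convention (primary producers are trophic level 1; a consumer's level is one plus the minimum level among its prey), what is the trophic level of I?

J is a producer → level 1.
G eats J → level 2.
I eats G → level 3.
No prey of I is below level 2, so 3 is the minimum.

Trophic level 3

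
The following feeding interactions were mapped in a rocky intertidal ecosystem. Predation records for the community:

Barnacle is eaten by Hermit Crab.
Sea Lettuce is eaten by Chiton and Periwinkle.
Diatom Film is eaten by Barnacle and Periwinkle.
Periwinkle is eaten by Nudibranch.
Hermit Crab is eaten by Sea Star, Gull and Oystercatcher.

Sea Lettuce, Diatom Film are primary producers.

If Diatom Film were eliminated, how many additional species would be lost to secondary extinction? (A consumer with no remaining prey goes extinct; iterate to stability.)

Remove Diatom Film.
Round 1: Barnacle (all prey gone) → extinct.
Round 2: Hermit Crab (all prey gone) → extinct.
Round 3: Gull (all prey gone), Oystercatcher (all prey gone), Sea Star (all prey gone) → extinct.
No further losses. Total secondary extinctions: 5.

5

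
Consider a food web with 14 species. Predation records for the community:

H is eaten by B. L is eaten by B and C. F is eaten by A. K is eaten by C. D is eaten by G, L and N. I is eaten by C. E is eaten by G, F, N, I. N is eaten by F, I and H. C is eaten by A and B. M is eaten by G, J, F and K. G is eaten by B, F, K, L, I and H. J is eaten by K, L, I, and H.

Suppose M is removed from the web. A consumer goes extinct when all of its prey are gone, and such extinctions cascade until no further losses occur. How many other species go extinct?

1

Remove M.
Round 1: J (all prey gone) → extinct.
No further losses. Total secondary extinctions: 1.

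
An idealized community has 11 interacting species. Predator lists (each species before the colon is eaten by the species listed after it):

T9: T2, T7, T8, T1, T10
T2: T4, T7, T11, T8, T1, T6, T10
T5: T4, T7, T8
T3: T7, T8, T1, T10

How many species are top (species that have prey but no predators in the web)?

7

Top species (has prey, but nothing eats it): T4, T7, T11, T8, T1, T6, T10.
Count: 7.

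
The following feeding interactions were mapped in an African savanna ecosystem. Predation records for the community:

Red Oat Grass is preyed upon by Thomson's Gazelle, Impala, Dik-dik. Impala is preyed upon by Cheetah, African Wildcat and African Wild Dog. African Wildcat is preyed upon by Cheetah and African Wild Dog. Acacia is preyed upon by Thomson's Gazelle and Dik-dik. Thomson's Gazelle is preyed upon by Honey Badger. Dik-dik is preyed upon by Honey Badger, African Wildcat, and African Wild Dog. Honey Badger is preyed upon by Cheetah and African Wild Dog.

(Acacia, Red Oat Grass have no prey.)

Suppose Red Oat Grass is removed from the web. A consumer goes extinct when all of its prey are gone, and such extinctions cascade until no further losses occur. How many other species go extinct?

Remove Red Oat Grass.
Round 1: Impala (all prey gone) → extinct.
No further losses. Total secondary extinctions: 1.

1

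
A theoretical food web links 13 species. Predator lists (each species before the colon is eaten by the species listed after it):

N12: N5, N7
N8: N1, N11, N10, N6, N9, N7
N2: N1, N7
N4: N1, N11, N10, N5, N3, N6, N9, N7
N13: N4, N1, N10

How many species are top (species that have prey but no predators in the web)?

Top species (has prey, but nothing eats it): N1, N11, N10, N5, N3, N6, N9, N7.
Count: 8.

8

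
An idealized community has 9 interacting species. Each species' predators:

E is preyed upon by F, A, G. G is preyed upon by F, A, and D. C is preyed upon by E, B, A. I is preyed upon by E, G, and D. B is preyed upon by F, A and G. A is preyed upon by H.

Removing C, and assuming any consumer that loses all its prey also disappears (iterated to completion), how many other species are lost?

1

Remove C.
Round 1: B (all prey gone) → extinct.
No further losses. Total secondary extinctions: 1.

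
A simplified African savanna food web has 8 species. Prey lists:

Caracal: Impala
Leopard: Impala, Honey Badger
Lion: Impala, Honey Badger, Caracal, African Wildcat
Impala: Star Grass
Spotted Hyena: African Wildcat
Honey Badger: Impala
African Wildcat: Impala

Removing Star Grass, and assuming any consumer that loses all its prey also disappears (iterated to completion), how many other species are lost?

7

Remove Star Grass.
Round 1: Impala (all prey gone) → extinct.
Round 2: Honey Badger (all prey gone), Caracal (all prey gone), African Wildcat (all prey gone) → extinct.
Round 3: Spotted Hyena (all prey gone), Lion (all prey gone), Leopard (all prey gone) → extinct.
No further losses. Total secondary extinctions: 7.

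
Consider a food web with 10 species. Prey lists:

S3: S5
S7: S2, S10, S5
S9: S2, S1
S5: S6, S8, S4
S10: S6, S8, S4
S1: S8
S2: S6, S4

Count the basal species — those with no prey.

Basal species (no prey listed): S6, S8, S4.
Count: 3.

3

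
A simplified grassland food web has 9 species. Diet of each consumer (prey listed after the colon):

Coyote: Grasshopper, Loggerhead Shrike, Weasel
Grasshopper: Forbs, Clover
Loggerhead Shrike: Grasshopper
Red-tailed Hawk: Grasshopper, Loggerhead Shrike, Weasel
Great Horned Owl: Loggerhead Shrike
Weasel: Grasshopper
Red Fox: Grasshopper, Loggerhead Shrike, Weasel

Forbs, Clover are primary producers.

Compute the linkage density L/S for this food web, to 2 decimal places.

There are L = 14 links among S = 9 species.
L/S = 14/9 = 1.5556 ≈ 1.56.

L/S = 1.56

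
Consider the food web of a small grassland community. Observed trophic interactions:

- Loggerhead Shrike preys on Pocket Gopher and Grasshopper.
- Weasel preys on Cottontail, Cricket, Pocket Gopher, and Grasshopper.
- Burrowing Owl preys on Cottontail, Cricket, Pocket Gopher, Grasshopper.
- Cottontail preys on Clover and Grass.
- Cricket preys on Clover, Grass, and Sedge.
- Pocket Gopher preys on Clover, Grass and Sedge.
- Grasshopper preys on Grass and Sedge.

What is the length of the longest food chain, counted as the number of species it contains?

One longest chain: Grass → Grasshopper → Burrowing Owl.
It has 3 species and 2 links.

3 species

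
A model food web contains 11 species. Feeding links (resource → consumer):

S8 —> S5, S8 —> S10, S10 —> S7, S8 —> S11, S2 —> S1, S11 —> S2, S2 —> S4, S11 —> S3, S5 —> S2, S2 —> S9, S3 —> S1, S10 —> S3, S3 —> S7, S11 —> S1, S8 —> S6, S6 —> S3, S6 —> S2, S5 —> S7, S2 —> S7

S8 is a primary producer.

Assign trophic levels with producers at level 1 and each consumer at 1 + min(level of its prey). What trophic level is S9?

Trophic level 4

S8 is a producer → level 1.
S11 eats S8 → level 2.
S2 eats S11 → level 3.
S9 eats S2 → level 4.
No prey of S9 is below level 3, so 4 is the minimum.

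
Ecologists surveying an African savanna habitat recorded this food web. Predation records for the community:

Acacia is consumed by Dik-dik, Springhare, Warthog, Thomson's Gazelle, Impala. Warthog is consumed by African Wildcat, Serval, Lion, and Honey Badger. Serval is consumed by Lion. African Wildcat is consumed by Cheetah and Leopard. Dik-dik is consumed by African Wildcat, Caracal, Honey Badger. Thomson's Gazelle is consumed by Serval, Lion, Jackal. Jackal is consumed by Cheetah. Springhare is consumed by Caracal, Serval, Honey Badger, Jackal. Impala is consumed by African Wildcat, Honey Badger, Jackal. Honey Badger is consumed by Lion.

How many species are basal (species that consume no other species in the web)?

1

Basal species (no prey listed): Acacia.
Count: 1.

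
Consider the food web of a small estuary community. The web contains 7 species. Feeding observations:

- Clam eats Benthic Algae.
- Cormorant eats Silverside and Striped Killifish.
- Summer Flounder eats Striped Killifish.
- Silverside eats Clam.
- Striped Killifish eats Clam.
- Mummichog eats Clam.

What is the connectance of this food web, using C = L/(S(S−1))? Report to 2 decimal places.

The web has S = 7 species and L = 7 feeding links.
C = L / (S(S−1)) = 7 / 42 = 0.1667 ≈ 0.17.

C = 0.17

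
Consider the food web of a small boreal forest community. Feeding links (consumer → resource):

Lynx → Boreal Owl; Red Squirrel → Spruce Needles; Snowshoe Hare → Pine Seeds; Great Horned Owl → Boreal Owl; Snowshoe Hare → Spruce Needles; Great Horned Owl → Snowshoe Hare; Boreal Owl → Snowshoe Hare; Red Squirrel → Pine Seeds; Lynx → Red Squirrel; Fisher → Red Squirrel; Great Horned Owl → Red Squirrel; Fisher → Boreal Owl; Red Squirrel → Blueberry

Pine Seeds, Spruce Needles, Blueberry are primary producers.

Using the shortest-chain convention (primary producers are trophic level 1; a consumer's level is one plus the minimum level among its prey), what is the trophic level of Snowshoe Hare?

Trophic level 2

Pine Seeds is a producer → level 1.
Snowshoe Hare eats Pine Seeds → level 2.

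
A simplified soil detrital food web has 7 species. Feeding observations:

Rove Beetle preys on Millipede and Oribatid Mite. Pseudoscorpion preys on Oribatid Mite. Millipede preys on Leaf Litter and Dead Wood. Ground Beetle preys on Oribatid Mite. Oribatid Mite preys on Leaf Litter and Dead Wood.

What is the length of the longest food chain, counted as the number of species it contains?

One longest chain: Leaf Litter → Oribatid Mite → Ground Beetle.
It has 3 species and 2 links.

3 species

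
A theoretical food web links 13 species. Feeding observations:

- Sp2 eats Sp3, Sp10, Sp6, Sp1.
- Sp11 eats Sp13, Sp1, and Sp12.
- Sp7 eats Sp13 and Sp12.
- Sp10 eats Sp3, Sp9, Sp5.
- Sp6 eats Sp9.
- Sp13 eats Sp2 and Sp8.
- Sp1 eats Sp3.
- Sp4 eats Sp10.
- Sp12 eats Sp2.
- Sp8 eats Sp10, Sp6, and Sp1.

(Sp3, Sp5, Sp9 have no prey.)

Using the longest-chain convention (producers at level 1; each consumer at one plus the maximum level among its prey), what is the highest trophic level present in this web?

5

Producers (level 1): Sp3, Sp5, Sp9.
Sp9 → Sp6 → Sp2 → Sp12 → Sp7 gives Sp7 level 5.
No species has a prey at level 5, so no species reaches level 6.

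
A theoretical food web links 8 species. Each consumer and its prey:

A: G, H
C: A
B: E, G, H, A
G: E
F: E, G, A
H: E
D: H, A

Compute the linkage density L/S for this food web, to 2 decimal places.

L/S = 1.75

There are L = 14 links among S = 8 species.
L/S = 14/8 = 1.7500 ≈ 1.75.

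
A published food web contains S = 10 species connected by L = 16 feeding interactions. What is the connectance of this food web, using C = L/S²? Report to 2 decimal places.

C = 0.16

The web has S = 10 species and L = 16 feeding links.
C = L / S² = 16 / 100 = 0.1600 ≈ 0.16.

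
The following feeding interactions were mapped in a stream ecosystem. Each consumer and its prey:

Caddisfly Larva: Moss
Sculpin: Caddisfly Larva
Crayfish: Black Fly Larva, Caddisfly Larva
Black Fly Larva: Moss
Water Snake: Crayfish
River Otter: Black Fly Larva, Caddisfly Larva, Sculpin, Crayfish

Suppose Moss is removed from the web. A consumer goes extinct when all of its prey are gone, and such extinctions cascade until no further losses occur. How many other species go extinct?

6

Remove Moss.
Round 1: Black Fly Larva (all prey gone), Caddisfly Larva (all prey gone) → extinct.
Round 2: Sculpin (all prey gone), Crayfish (all prey gone) → extinct.
Round 3: Water Snake (all prey gone), River Otter (all prey gone) → extinct.
No further losses. Total secondary extinctions: 6.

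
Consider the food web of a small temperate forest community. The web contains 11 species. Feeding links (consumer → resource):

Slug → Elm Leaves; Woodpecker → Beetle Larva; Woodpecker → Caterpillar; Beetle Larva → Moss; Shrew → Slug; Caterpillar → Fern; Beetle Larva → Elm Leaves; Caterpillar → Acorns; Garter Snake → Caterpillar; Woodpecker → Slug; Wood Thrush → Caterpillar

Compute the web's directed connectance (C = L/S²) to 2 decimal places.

C = 0.09

The web has S = 11 species and L = 11 feeding links.
C = L / S² = 11 / 121 = 0.0909 ≈ 0.09.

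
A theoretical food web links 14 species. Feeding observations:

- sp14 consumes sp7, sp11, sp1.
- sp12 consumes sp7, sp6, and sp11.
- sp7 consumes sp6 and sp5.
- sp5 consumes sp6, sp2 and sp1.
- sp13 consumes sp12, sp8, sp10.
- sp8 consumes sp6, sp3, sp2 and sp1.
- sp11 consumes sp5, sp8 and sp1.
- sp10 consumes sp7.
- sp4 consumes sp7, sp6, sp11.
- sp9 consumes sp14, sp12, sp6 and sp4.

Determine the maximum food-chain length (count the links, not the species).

4 links

One longest chain: sp2 → sp5 → sp7 → sp10 → sp13.
It has 5 species and 4 links.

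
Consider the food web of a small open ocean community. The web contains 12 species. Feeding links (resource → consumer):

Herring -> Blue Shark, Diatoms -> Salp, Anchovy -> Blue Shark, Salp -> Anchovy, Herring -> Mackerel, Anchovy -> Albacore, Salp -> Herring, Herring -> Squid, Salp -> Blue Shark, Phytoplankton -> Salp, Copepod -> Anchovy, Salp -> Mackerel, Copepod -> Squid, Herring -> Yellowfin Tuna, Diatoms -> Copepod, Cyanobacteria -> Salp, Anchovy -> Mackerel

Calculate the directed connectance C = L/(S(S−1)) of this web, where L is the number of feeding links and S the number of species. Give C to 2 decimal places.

The web has S = 12 species and L = 17 feeding links.
C = L / (S(S−1)) = 17 / 132 = 0.1288 ≈ 0.13.

C = 0.13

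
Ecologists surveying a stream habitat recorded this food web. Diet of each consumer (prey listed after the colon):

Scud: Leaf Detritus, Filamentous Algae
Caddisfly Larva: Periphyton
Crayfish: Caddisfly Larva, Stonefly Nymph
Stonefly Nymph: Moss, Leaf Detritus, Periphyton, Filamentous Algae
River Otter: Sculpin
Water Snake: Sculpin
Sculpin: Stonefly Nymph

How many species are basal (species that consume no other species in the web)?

Basal species (no prey listed): Moss, Leaf Detritus, Periphyton, Filamentous Algae.
Count: 4.

4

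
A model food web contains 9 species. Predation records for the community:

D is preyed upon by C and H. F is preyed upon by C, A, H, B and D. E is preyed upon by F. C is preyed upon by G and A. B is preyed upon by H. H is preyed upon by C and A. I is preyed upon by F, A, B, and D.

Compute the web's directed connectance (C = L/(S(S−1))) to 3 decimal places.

The web has S = 9 species and L = 17 feeding links.
C = L / (S(S−1)) = 17 / 72 = 0.2361 ≈ 0.236.

C = 0.236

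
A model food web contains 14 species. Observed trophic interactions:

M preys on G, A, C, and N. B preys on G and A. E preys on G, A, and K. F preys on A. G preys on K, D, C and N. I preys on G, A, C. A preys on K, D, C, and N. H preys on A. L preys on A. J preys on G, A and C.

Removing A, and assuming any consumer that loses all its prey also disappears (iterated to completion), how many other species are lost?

Remove A.
Round 1: H (all prey gone), L (all prey gone), F (all prey gone) → extinct.
No further losses. Total secondary extinctions: 3.

3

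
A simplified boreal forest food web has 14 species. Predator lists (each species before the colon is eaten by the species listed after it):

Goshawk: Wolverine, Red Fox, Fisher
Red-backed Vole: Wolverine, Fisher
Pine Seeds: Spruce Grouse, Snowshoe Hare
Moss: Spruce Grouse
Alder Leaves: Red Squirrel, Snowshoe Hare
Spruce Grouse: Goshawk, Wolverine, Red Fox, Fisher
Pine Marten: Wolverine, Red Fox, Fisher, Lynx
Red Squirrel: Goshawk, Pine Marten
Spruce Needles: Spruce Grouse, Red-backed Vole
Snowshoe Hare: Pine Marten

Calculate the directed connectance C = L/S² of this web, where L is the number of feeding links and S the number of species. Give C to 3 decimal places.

The web has S = 14 species and L = 23 feeding links.
C = L / S² = 23 / 196 = 0.1173 ≈ 0.117.

C = 0.117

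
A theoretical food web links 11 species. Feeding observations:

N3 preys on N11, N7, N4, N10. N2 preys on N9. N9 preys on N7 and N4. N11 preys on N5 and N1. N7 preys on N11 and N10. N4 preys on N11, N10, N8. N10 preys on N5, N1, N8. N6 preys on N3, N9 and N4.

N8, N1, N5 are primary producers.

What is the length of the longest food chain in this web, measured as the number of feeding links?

One longest chain: N1 → N11 → N7 → N9 → N2.
It has 5 species and 4 links.

4 links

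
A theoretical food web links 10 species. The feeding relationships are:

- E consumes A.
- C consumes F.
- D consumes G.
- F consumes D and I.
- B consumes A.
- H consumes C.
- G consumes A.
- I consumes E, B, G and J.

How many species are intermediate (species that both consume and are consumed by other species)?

Intermediate species (has both prey and predators): B, E, G, I, D, F, C.
Count: 7.

7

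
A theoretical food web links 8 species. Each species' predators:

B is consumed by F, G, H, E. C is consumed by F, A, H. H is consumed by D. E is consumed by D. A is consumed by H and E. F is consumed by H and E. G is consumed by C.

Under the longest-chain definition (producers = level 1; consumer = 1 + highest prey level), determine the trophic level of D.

Trophic level 6

B is a producer → level 1.
G eats B → level 2.
C eats G → level 3.
F eats C (level 3); other prey at levels: B 1 → level 4.
H eats F (level 4); other prey at levels: B 1, C 3, A 4 → level 5.
D eats H (level 5); other prey at levels: E 5 → level 6.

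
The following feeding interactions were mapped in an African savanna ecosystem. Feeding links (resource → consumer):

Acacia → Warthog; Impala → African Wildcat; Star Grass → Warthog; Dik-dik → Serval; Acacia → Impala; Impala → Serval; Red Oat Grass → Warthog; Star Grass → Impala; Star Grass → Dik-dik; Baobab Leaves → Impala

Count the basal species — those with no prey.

4

Basal species (no prey listed): Acacia, Red Oat Grass, Baobab Leaves, Star Grass.
Count: 4.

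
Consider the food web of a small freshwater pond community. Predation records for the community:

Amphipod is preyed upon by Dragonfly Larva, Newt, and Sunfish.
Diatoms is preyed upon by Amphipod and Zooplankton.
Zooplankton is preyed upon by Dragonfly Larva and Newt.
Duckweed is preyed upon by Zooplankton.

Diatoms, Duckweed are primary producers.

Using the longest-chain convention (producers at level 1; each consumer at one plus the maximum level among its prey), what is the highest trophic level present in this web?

3

Producers (level 1): Diatoms, Duckweed.
Diatoms → Zooplankton → Dragonfly Larva gives Dragonfly Larva level 3.
No species has a prey at level 3, so no species reaches level 4.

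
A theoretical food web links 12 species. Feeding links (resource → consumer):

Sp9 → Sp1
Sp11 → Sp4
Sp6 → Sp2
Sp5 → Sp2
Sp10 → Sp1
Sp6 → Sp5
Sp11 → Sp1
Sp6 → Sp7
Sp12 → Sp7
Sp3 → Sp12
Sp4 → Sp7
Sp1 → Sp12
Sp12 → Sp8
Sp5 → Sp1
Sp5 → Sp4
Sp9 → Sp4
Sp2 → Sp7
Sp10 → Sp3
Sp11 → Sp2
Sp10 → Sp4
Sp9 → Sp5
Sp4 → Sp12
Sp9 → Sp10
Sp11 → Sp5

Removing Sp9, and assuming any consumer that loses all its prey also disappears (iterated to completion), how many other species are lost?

Remove Sp9.
Round 1: Sp10 (all prey gone) → extinct.
Round 2: Sp3 (all prey gone) → extinct.
No further losses. Total secondary extinctions: 2.

2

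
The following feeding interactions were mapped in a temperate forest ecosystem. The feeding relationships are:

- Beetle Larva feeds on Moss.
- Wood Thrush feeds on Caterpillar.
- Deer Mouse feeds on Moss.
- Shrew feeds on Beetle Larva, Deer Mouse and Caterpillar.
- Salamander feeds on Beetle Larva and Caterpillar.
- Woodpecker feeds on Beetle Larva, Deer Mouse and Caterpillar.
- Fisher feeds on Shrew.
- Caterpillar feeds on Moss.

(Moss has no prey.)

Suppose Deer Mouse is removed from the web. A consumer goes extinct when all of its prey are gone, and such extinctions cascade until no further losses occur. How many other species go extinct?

0

Remove Deer Mouse.
Every predator of it retains at least one other prey: Woodpecker still has Caterpillar, Beetle Larva; Shrew still has Caterpillar, Beetle Larva.
No consumer loses all prey, so no secondary extinctions occur.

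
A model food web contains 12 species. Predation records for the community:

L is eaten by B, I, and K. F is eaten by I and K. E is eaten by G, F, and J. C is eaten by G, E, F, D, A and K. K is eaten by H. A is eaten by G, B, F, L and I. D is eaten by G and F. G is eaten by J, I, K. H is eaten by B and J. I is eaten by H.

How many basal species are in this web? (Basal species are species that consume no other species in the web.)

1

Basal species (no prey listed): C.
Count: 1.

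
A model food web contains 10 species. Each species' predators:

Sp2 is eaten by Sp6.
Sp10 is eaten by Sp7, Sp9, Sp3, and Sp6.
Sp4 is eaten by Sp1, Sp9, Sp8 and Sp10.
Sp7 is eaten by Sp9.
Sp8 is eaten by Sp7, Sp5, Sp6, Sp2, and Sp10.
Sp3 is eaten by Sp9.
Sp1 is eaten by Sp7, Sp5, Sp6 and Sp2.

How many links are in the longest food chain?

One longest chain: Sp4 → Sp8 → Sp10 → Sp3 → Sp9.
It has 5 species and 4 links.

4 links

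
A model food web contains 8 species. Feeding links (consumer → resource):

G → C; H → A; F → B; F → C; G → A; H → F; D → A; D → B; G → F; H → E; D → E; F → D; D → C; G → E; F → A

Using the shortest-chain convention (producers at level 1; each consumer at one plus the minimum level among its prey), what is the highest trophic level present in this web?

Producers (level 1): B, C, E, A.
Following each consumer down to its lowest-level prey: C → G (levels 1 through 2).
All prey of G (C 1, E 1, A 1, F 2) are at level 1 or above, so G is at level 1 + 1 = 2.
Every consumer has at least one prey at level 1 or below, so none exceeds level 2.

2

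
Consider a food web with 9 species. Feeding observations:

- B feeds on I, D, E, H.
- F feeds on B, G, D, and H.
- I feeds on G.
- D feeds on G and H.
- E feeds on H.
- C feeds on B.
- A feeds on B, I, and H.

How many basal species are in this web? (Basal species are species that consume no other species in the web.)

Basal species (no prey listed): H, G.
Count: 2.

2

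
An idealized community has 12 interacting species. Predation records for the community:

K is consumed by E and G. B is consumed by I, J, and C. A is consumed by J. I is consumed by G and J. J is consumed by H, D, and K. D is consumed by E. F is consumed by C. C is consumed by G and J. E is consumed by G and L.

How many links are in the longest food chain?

One longest chain: B → I → J → D → E → G.
It has 6 species and 5 links.

5 links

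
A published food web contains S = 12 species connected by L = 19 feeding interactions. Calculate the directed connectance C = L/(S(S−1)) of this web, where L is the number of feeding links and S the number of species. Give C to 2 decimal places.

C = 0.14

The web has S = 12 species and L = 19 feeding links.
C = L / (S(S−1)) = 19 / 132 = 0.1439 ≈ 0.14.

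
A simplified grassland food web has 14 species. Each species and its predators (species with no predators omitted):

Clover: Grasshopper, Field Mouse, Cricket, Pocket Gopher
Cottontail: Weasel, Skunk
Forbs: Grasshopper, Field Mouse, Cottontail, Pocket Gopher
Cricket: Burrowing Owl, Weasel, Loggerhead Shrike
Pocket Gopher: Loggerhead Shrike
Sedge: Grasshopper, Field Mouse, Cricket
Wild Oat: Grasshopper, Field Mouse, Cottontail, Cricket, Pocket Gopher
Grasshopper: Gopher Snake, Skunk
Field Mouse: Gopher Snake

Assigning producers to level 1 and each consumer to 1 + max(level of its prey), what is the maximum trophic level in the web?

Producers (level 1): Wild Oat, Clover, Forbs, Sedge.
Wild Oat → Grasshopper → Gopher Snake gives Gopher Snake level 3.
No species has a prey at level 3, so no species reaches level 4.

3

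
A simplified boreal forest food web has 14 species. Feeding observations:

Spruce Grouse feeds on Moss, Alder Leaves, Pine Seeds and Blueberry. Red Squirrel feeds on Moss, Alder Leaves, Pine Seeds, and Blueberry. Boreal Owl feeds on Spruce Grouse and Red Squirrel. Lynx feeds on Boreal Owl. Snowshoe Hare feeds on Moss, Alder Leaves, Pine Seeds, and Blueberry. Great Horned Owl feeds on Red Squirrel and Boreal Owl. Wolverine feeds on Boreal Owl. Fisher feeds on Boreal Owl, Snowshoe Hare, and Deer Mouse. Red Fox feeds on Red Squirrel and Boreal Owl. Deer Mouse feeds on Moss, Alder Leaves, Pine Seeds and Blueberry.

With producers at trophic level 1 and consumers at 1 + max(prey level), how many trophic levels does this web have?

4

Producers (level 1): Alder Leaves, Moss, Blueberry, Pine Seeds.
Alder Leaves → Red Squirrel → Boreal Owl → Wolverine gives Wolverine level 4.
No species has a prey at level 4, so no species reaches level 5.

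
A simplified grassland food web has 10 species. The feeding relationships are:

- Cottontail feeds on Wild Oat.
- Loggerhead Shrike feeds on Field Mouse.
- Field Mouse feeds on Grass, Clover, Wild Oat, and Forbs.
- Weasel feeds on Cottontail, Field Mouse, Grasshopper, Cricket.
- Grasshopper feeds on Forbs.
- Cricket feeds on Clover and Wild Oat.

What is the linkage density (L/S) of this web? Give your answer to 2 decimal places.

L/S = 1.30

There are L = 13 links among S = 10 species.
L/S = 13/10 = 1.3000 ≈ 1.30.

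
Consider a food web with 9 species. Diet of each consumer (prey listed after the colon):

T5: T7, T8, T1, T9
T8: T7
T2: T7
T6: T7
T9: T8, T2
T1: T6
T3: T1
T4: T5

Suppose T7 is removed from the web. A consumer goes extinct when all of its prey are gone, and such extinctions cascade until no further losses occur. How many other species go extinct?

8

Remove T7.
Round 1: T8 (all prey gone), T6 (all prey gone), T2 (all prey gone) → extinct.
Round 2: T1 (all prey gone), T9 (all prey gone) → extinct.
Round 3: T3 (all prey gone), T5 (all prey gone) → extinct.
Round 4: T4 (all prey gone) → extinct.
No further losses. Total secondary extinctions: 8.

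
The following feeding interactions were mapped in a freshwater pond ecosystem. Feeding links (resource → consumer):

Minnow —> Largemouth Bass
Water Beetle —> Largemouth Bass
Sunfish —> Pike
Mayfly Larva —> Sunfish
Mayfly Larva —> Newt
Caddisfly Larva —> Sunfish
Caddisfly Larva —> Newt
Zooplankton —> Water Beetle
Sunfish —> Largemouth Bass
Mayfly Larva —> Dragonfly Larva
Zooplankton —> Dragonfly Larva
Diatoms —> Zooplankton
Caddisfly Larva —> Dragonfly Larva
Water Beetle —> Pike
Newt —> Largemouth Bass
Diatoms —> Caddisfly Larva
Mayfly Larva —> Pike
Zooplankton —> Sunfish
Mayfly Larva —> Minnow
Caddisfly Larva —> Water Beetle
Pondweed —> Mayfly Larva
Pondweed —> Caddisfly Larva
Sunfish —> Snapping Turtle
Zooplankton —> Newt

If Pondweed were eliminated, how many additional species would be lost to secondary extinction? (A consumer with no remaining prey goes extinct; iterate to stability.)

2

Remove Pondweed.
Round 1: Mayfly Larva (all prey gone) → extinct.
Round 2: Minnow (all prey gone) → extinct.
No further losses. Total secondary extinctions: 2.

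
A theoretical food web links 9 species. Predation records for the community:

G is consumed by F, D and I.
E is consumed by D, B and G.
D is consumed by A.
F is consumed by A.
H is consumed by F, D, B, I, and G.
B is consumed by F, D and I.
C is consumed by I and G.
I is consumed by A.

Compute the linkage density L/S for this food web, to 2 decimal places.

There are L = 19 links among S = 9 species.
L/S = 19/9 = 2.1111 ≈ 2.11.

L/S = 2.11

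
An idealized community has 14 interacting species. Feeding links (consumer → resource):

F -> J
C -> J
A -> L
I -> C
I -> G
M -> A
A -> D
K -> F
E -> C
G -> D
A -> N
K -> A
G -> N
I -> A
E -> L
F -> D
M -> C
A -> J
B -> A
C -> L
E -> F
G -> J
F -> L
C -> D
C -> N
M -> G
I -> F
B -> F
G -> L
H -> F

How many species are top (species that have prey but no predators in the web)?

6

Top species (has prey, but nothing eats it): I, E, H, K, M, B.
Count: 6.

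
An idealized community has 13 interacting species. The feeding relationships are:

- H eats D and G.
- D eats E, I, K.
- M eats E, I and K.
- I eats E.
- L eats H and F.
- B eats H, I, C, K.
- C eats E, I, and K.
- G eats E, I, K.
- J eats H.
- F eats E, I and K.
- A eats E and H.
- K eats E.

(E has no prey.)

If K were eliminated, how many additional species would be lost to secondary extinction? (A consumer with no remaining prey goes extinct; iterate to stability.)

0

Remove K.
Every predator of it retains at least one other prey: C still has E, I; G still has E, I; M still has E, I; D still has E, I; F still has E, I; B still has I, C, H.
No consumer loses all prey, so no secondary extinctions occur.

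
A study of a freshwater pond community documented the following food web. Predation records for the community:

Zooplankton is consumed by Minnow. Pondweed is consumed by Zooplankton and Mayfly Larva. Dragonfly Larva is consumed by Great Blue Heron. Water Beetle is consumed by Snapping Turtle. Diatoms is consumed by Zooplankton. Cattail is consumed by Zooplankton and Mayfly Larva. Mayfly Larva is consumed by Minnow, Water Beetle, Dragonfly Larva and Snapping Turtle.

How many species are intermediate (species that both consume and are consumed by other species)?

4

Intermediate species (has both prey and predators): Zooplankton, Mayfly Larva, Water Beetle, Dragonfly Larva.
Count: 4.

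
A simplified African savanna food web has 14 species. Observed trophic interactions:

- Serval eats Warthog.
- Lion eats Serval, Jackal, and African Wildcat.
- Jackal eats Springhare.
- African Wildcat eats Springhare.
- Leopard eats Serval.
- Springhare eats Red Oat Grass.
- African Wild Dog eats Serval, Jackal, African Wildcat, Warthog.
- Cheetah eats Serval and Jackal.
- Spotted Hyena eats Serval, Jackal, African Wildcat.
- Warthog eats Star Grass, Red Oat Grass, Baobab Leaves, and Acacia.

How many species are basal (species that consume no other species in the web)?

Basal species (no prey listed): Star Grass, Red Oat Grass, Baobab Leaves, Acacia.
Count: 4.

4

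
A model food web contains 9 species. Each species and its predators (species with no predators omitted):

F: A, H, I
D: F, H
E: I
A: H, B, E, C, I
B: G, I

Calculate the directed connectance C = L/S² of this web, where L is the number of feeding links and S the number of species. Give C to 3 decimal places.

C = 0.160

The web has S = 9 species and L = 13 feeding links.
C = L / S² = 13 / 81 = 0.1605 ≈ 0.160.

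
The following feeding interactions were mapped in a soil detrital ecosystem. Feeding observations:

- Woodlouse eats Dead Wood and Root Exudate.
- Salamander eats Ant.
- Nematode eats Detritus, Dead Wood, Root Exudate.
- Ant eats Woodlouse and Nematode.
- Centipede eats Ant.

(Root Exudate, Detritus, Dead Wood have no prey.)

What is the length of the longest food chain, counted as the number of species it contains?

4 species

One longest chain: Root Exudate → Nematode → Ant → Centipede.
It has 4 species and 3 links.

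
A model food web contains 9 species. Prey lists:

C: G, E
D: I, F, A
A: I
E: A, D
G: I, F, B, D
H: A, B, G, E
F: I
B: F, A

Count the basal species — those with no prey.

1

Basal species (no prey listed): I.
Count: 1.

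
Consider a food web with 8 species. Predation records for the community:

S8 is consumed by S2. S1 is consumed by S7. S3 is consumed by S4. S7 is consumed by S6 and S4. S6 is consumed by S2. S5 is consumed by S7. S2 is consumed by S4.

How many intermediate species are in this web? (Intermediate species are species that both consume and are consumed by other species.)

Intermediate species (has both prey and predators): S7, S6, S2.
Count: 3.

3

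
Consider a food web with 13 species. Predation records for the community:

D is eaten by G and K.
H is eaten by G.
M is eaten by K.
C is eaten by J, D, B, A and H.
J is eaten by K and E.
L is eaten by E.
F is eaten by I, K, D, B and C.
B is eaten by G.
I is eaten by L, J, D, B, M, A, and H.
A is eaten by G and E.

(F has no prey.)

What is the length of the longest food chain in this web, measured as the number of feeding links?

One longest chain: F → C → D → K.
It has 4 species and 3 links.

3 links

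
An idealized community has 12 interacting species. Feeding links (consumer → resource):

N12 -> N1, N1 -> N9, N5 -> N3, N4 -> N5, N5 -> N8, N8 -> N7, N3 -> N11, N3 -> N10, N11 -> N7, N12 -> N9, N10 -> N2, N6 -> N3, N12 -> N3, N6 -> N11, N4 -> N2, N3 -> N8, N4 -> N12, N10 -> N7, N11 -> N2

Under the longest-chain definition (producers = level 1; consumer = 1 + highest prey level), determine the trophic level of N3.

Trophic level 3

N7 is a producer → level 1.
N8 eats N7 → level 2.
N3 eats N8 (level 2); other prey at levels: N10 2, N11 2 → level 3.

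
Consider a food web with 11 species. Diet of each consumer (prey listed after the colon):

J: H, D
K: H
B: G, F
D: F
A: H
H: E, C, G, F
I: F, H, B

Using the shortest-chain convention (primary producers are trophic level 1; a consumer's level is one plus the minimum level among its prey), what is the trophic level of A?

Trophic level 3

E is a producer → level 1.
H eats E → level 2.
A eats H → level 3.
No prey of A is below level 2, so 3 is the minimum.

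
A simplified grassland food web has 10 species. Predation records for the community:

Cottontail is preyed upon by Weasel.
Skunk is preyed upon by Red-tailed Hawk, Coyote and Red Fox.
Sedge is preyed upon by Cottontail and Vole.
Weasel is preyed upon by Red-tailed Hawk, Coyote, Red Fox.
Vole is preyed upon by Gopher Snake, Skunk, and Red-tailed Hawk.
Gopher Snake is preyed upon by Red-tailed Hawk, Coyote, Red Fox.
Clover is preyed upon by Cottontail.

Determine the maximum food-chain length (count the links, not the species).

One longest chain: Sedge → Vole → Skunk → Red-tailed Hawk.
It has 4 species and 3 links.

3 links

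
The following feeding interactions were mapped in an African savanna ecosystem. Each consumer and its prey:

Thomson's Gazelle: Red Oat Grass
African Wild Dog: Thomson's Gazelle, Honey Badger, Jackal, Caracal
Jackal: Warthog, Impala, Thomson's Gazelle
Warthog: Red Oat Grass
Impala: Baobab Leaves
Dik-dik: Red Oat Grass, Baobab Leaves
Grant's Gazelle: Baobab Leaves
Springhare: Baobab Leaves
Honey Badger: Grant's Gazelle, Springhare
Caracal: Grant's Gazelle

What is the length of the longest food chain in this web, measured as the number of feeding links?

One longest chain: Baobab Leaves → Grant's Gazelle → Honey Badger → African Wild Dog.
It has 4 species and 3 links.

3 links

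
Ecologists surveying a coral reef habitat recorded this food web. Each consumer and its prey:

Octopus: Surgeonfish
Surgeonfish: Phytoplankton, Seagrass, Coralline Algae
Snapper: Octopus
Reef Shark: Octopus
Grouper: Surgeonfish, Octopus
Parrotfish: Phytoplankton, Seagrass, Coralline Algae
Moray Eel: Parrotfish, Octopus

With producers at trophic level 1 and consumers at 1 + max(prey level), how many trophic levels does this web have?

Producers (level 1): Phytoplankton, Seagrass, Coralline Algae.
Phytoplankton → Surgeonfish → Octopus → Reef Shark gives Reef Shark level 4.
No species has a prey at level 4, so no species reaches level 5.

4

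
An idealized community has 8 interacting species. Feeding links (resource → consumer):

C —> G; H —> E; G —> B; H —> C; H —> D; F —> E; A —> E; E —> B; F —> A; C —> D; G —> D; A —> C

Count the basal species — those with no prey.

Basal species (no prey listed): H, F.
Count: 2.

2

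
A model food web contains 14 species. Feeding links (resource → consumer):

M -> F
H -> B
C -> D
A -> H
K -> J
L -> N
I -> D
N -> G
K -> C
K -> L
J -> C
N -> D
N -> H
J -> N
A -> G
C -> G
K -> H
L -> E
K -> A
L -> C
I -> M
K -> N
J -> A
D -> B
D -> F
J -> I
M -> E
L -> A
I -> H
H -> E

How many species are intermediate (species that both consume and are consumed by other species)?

Intermediate species (has both prey and predators): J, L, N, I, C, A, D, M, H.
Count: 9.

9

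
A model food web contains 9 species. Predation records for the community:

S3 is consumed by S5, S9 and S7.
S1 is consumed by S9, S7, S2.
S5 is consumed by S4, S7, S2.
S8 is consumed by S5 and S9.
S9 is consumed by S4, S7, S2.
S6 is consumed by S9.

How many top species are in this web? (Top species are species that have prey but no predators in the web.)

3

Top species (has prey, but nothing eats it): S7, S2, S4.
Count: 3.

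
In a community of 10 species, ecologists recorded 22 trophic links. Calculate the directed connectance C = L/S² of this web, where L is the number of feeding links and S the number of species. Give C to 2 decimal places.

C = 0.22

The web has S = 10 species and L = 22 feeding links.
C = L / S² = 22 / 100 = 0.2200 ≈ 0.22.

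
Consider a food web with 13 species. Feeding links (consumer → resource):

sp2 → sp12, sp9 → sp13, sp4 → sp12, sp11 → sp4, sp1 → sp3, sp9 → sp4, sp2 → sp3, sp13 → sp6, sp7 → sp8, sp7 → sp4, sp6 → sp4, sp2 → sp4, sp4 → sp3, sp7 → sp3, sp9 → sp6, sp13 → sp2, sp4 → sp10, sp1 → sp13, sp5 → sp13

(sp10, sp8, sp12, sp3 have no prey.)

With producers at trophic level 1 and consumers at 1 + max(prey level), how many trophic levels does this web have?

5

Producers (level 1): sp10, sp8, sp12, sp3.
sp10 → sp4 → sp2 → sp13 → sp9 gives sp9 level 5.
No species has a prey at level 5, so no species reaches level 6.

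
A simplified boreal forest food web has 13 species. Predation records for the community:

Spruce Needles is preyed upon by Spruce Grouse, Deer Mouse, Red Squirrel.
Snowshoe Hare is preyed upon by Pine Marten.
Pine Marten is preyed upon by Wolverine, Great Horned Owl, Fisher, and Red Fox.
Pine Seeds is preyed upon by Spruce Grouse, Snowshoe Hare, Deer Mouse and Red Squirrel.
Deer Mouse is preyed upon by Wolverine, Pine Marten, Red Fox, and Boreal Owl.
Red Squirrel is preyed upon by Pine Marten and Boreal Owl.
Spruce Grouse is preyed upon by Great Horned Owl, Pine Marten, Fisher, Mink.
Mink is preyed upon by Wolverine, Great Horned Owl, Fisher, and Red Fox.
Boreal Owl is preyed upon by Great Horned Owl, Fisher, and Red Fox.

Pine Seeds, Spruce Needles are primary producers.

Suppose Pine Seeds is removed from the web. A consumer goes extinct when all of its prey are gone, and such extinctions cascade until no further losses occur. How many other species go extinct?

Remove Pine Seeds.
Round 1: Snowshoe Hare (all prey gone) → extinct.
No further losses. Total secondary extinctions: 1.

1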